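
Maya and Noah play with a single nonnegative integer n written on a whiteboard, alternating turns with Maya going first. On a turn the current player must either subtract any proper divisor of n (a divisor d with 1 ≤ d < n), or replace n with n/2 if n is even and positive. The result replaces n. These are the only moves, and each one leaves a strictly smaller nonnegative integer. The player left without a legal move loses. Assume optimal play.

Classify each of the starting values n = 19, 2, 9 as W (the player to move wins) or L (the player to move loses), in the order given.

Use the standard recursion: the mover loses at a terminal position; elsewhere, the mover wins exactly when some move hands the opponent an L position.
n=0: no move → L
n=1: no move → L
n=2: →1(L), so W
n=3: →2(W) only, which is W, so L
n=4: →3(L), so W
n=5: →4(W) only, which is W, so L
n=6: →3(L), so W
n=7: →6(W) only, which is W, so L
n=8: →7(L), so W
n=9: →6(W), 8(W) — all W, so L
n=10: →5(L), so W
n=11: →10(W) only, which is W, so L
n=12: →9(L), so W
n=13: →12(W) only, which is W, so L
n=14: →7(L), so W
n=15: →10(W), 12(W), 14(W) — all W, so L
n=16: →15(L), so W
n=17: →16(W) only, which is W, so L
n=18: →9(L), so W
n=19: →18(W) only, which is W, so L

19: L, 2: W, 9: L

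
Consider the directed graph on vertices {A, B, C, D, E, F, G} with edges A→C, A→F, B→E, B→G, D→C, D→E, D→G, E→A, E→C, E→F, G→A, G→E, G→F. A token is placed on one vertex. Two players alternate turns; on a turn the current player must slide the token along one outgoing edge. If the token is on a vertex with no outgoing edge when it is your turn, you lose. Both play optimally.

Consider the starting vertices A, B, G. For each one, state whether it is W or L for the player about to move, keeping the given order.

Classify positions by backward induction: terminal positions (no move available) are L. From any other position, the mover wins iff some move reaches an L.
Every edge goes from a vertex to one that appears earlier in the order F, C, A, E, G, B, D, so processing vertices in that order labels each vertex after all of its successors.
F: no outgoing edge → L
C: no outgoing edge → L
A: W (go to C, an L position)
E: W (go to C, an L position)
G: W (go to F, an L position)
B: L (options G(W), E(W) are all W)
D: W (go to C, an L position)

A: W, B: L, G: W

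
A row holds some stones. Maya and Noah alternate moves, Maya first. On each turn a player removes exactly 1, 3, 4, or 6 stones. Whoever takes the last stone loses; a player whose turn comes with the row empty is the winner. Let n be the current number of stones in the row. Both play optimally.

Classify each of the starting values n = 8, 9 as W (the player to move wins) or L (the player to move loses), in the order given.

Label each position W (a win for the player to move) or L (a loss). A position with no legal move is W; any other position is W exactly when some move reaches an L, and L when every move reaches a W.
n=0: no move; the opponent has just taken the last stone and therefore loses → W
n=1: L (sole option 0(W) is W)
n=2: W (go to 1, an L position)
n=3: L (options 2(W), 0(W) are all W)
n=4: W (go to 3, an L position)
n=5: W (go to 1, an L position)
n=6: W (go to 3, an L position)
n=7: W (go to 3, an L position)
n=8: L (options 7(W), 5(W), 4(W), 2(W) are all W)
n=9: W (go to 8, an L position)

8: L, 9: W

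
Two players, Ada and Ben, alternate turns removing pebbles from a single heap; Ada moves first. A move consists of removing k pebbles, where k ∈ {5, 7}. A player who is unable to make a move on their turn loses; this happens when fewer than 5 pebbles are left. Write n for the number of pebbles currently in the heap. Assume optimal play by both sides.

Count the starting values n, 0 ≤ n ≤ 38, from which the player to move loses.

18

Use the standard recursion: the mover loses at a terminal position; elsewhere, the mover wins exactly when some move hands the opponent an L position.
n=0: no move → L
n=1: no move → L
n=2: no move → L
n=3: no move → L
n=4: no move → L
n=5: can move to 0, which is L ⇒ W
n=6: can move to 1, which is L ⇒ W
n=7: can move to 2, which is L ⇒ W
n=8: can move to 3, which is L ⇒ W
n=9: can move to 4, which is L ⇒ W
n=10: can move to 3, which is L ⇒ W
n=11: can move to 4, which is L ⇒ W
n=12: moves to 7(W), 5(W); every one is W ⇒ L
n=13: moves to 8(W), 6(W); every one is W ⇒ L
n=14: moves to 9(W), 7(W); every one is W ⇒ L
n=15: moves to 10(W), 8(W); every one is W ⇒ L
n=16: moves to 11(W), 9(W); every one is W ⇒ L
n=17: can move to 12, which is L ⇒ W
n=18: can move to 13, which is L ⇒ W
n=19: can move to 14, which is L ⇒ W
n=20: can move to 15, which is L ⇒ W
n=21: can move to 16, which is L ⇒ W
n=22: can move to 15, which is L ⇒ W
n=23: can move to 16, which is L ⇒ W
n=24: moves to 19(W), 17(W); every one is W ⇒ L
n=25: moves to 20(W), 18(W); every one is W ⇒ L
n=26: moves to 21(W), 19(W); every one is W ⇒ L
n=27: moves to 22(W), 20(W); every one is W ⇒ L
n=28: moves to 23(W), 21(W); every one is W ⇒ L
n=29: can move to 24, which is L ⇒ W
n=30: can move to 25, which is L ⇒ W
n=31: can move to 26, which is L ⇒ W
n=32: can move to 27, which is L ⇒ W
n=33: can move to 28, which is L ⇒ W
n=34: can move to 27, which is L ⇒ W
n=35: can move to 28, which is L ⇒ W
n=36: moves to 31(W), 29(W); every one is W ⇒ L
n=37: moves to 32(W), 30(W); every one is W ⇒ L
n=38: moves to 33(W), 31(W); every one is W ⇒ L
L entries with 0 ≤ n ≤ 38: n = 0, 1, 2, 3, 4, 12, 13, 14, 15, 16, 24, 25, 26, 27, 28, 36, 37, 38; that makes 18.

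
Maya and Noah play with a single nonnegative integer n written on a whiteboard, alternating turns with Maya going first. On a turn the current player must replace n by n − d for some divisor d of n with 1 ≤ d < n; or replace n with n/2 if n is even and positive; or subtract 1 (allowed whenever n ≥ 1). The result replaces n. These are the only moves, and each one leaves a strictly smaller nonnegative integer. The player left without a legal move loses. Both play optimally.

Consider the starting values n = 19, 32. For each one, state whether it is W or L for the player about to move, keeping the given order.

19: L, 32: W

Classify positions by backward induction: terminal positions (no move available) are L. From any other position, the mover wins iff some move reaches an L.
n=0: no move → L
n=1: W (go to 0, an L position)
n=2: L (sole option 1(W) is W)
n=3: W (go to 2, an L position)
n=4: W (go to 2, an L position)
n=5: L (sole option 4(W) is W)
n=6: W (go to 5, an L position)
n=7: L (sole option 6(W) is W)
n=8: W (go to 7, an L position)
n=9: L (options 6(W), 8(W) are all W)
n=10: W (go to 5, an L position)
n=11: L (sole option 10(W) is W)
n=12: W (go to 9, an L position)
n=13: L (sole option 12(W) is W)
n=14: W (go to 7, an L position)
n=15: L (options 10(W), 12(W), 14(W) are all W)
n=16: W (go to 15, an L position)
n=17: L (sole option 16(W) is W)
n=18: W (go to 9, an L position)
n=19: L (sole option 18(W) is W)
n=20: W (go to 15, an L position)
n=21: L (options 14(W), 18(W), 20(W) are all W)
n=22: W (go to 11, an L position)
n=23: L (sole option 22(W) is W)
n=24: W (go to 21, an L position)
n=25: L (options 20(W), 24(W) are all W)
n=26: W (go to 13, an L position)
n=27: L (options 18(W), 24(W), 26(W) are all W)
n=28: W (go to 21, an L position)
n=29: L (sole option 28(W) is W)
n=30: W (go to 15, an L position)
n=31: L (sole option 30(W) is W)
n=32: W (go to 31, an L position)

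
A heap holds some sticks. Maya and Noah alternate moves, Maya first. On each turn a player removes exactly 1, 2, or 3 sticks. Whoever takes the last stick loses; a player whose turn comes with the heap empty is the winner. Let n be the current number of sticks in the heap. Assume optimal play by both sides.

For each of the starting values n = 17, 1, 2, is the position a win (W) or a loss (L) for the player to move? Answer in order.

Compute win/loss labels from the base case upward. A position with no move is W. Any other position is W if it can reach an L in one move, else L.
n=0: no move; the opponent has just taken the last stick and therefore loses → W
n=1: →0(W) only, which is W, so L
n=2: →1(L), so W
n=3: →1(L), so W
n=4: →1(L), so W
n=5: →4(W), 3(W), 2(W) — all W, so L
n=6: →5(L), so W
n=7: →5(L), so W
n=8: →5(L), so W
n=9: →8(W), 7(W), 6(W) — all W, so L
n=10: →9(L), so W
n=11: →9(L), so W
n=12: →9(L), so W
n=13: →12(W), 11(W), 10(W) — all W, so L
n=14: →13(L), so W
n=15: →13(L), so W
n=16: →13(L), so W
n=17: →16(W), 15(W), 14(W) — all W, so L

17: L, 1: L, 2: W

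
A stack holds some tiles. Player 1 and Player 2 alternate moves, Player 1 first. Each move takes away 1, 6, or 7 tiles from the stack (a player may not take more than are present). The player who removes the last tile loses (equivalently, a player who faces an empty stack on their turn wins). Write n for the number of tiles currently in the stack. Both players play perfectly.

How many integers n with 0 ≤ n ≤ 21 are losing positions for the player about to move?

Classify positions by backward induction: terminal positions (no move available) are W. From any other position, the mover wins iff some move reaches an L.
n=0: no move; the opponent has just taken the last tile and therefore loses → W
n=1: L (sole option 0(W) is W)
n=2: W (go to 1, an L position)
n=3: L (sole option 2(W) is W)
n=4: W (go to 3, an L position)
n=5: L (sole option 4(W) is W)
n=6: W (go to 5, an L position)
n=7: W (go to 1, an L position)
n=8: W (go to 1, an L position)
n=9: W (go to 3, an L position)
n=10: W (go to 3, an L position)
n=11: W (go to 5, an L position)
n=12: W (go to 5, an L position)
n=13: L (options 12(W), 7(W), 6(W) are all W)
n=14: W (go to 13, an L position)
n=15: L (options 14(W), 9(W), 8(W) are all W)
n=16: W (go to 15, an L position)
n=17: L (options 16(W), 11(W), 10(W) are all W)
n=18: W (go to 17, an L position)
n=19: W (go to 13, an L position)
n=20: W (go to 13, an L position)
n=21: W (go to 15, an L position)
L entries with 0 ≤ n ≤ 21: n = 1, 3, 5, 13, 15, 17; that makes 6.

6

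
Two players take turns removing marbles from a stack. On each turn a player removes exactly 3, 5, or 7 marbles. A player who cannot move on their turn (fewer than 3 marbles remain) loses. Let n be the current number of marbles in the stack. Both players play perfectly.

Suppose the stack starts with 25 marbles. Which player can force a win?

Positions with no move are L. A position that does have a move is losing for the player to move precisely when every available move leads to a winning position for the opponent. Fill in the labels:
n=0: no move → L
n=1: no move → L
n=2: no move → L
n=3: can move to 0, which is L ⇒ W
n=4: can move to 1, which is L ⇒ W
n=5: can move to 2, which is L ⇒ W
n=6: can move to 1, which is L ⇒ W
n=7: can move to 2, which is L ⇒ W
n=8: can move to 1, which is L ⇒ W
n=9: can move to 2, which is L ⇒ W
n=10: moves to 7(W), 5(W), 3(W); every one is W ⇒ L
n=11: moves to 8(W), 6(W), 4(W); every one is W ⇒ L
n=12: moves to 9(W), 7(W), 5(W); every one is W ⇒ L
n=13: can move to 10, which is L ⇒ W
n=14: can move to 11, which is L ⇒ W
n=15: can move to 12, which is L ⇒ W
n=16: can move to 11, which is L ⇒ W
n=17: can move to 12, which is L ⇒ W
n=18: can move to 11, which is L ⇒ W
n=19: can move to 12, which is L ⇒ W
n=20: moves to 17(W), 15(W), 13(W); every one is W ⇒ L
n=21: moves to 18(W), 16(W), 14(W); every one is W ⇒ L
n=22: moves to 19(W), 17(W), 15(W); every one is W ⇒ L
n=23: can move to 20, which is L ⇒ W
n=24: can move to 21, which is L ⇒ W
n=25: can move to 22, which is L ⇒ W
The starting position 25 is W: the player to move should remove 3, leaving 22, handing over an L position.

The first player wins.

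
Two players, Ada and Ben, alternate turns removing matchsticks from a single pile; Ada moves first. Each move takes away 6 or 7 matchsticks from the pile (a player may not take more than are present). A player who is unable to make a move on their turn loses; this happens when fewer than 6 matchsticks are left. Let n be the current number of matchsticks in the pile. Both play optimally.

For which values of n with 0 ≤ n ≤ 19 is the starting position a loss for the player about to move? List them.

Classify positions by backward induction: terminal positions (no move available) are L. From any other position, the mover wins iff some move reaches an L.
n=0: no move → L
n=1: no move → L
n=2: no move → L
n=3: no move → L
n=4: no move → L
n=5: no move → L
n=6: →0(L), so W
n=7: →1(L), so W
n=8: →2(L), so W
n=9: →3(L), so W
n=10: →4(L), so W
n=11: →5(L), so W
n=12: →5(L), so W
n=13: →7(W), 6(W) — all W, so L
n=14: →8(W), 7(W) — all W, so L
n=15: →9(W), 8(W) — all W, so L
n=16: →10(W), 9(W) — all W, so L
n=17: →11(W), 10(W) — all W, so L
n=18: →12(W), 11(W) — all W, so L
n=19: →13(L), so W
Reading off the rows marked L gives the requested list; there are 12 such values of n.

0, 1, 2, 3, 4, 5, 13, 14, 15, 16, 17, 18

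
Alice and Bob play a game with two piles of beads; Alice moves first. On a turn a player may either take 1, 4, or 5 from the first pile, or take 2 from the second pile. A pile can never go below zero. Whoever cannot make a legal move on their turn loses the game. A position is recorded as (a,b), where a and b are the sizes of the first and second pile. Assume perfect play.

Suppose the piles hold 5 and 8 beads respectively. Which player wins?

Alice wins.

Work bottom-up. With no move the player to move loses. Otherwise the position is W if at least one move leads to an L position for the opponent, and L if every move leads to a W.
No move ever increases a pile, so every position that can arise here has a ≤ 5 and b ≤ 8; it is enough to label the cells with 0 ≤ a ≤ 5 and 0 ≤ b ≤ 8.
Every move lowers a or b (never raises either), so fill the grid row by row in increasing a, and left to right within a row: each cell's successors are then already labelled.
      b=0  b=1  b=2  b=3  b=4  b=5  b=6  b=7  b=8
a=0:    L    L    W    W    L    L    W    W    L
a=1:    W    W    L    L    W    W    L    L    W
a=2:    L    L    W    W    L    L    W    W    L
a=3:    W    W    L    L    W    W    L    L    W
a=4:    W    W    W    W    W    W    W    W    W
a=5:    W    W    W    W    W    W    W    W    W
Cells with no legal move (terminal, hence L): (0,0), (0,1).
The remaining L cells, each justified by listing all of its moves:
(0,4): L (sole option (0,2)(W) is W)
(0,5): L (sole option (0,3)(W) is W)
(0,8): L (sole option (0,6)(W) is W)
(1,2): L (options (0,2)(W), (1,0)(W) are all W)
(1,3): L (options (0,3)(W), (1,1)(W) are all W)
(1,6): L (options (0,6)(W), (1,4)(W) are all W)
(1,7): L (options (0,7)(W), (1,5)(W) are all W)
(2,0): L (sole option (1,0)(W) is W)
(2,1): L (sole option (1,1)(W) is W)
(2,4): L (options (1,4)(W), (2,2)(W) are all W)
(2,5): L (options (1,5)(W), (2,3)(W) are all W)
(2,8): L (options (1,8)(W), (2,6)(W) are all W)
(3,2): L (options (2,2)(W), (3,0)(W) are all W)
(3,3): L (options (2,3)(W), (3,1)(W) are all W)
(3,6): L (options (2,6)(W), (3,4)(W) are all W)
(3,7): L (options (2,7)(W), (3,5)(W) are all W)
Every other cell has at least one move into one of the L cells above, so it is W.
From (5,8) Alice can move to (0,8), reaching an L position.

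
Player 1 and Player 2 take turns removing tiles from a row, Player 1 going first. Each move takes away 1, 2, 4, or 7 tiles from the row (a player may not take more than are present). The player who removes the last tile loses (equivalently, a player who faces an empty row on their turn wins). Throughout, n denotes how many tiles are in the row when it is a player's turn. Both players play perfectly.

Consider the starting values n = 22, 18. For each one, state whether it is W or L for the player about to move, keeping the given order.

22: L, 18: W

Use the standard recursion: the mover wins at a terminal position; elsewhere, the mover wins exactly when some move hands the opponent an L position.
n=0: no move; the opponent has just taken the last tile and therefore loses → W
n=1: only reaches 0(W), which is W → L
n=2: reaches L-position 1 → W
n=3: reaches L-position 1 → W
n=4: only reaches 3(W), 2(W), 0(W), all W → L
n=5: reaches L-position 4 → W
n=6: reaches L-position 4 → W
n=7: only reaches 6(W), 5(W), 3(W), 0(W), all W → L
n=8: reaches L-position 7 → W
n=9: reaches L-position 7 → W
n=10: only reaches 9(W), 8(W), 6(W), 3(W), all W → L
n=11: reaches L-position 10 → W
n=12: reaches L-position 10 → W
n=13: only reaches 12(W), 11(W), 9(W), 6(W), all W → L
n=14: reaches L-position 13 → W
n=15: reaches L-position 13 → W
n=16: only reaches 15(W), 14(W), 12(W), 9(W), all W → L
n=17: reaches L-position 16 → W
n=18: reaches L-position 16 → W
n=19: only reaches 18(W), 17(W), 15(W), 12(W), all W → L
n=20: reaches L-position 19 → W
n=21: reaches L-position 19 → W
n=22: only reaches 21(W), 20(W), 18(W), 15(W), all W → L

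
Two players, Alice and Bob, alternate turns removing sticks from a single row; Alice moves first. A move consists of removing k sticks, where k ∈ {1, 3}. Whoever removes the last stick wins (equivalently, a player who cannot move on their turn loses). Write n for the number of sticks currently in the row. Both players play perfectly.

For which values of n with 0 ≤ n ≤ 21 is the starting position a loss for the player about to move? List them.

Use the standard recursion: the mover loses at a terminal position; elsewhere, the mover wins exactly when some move hands the opponent an L position.
n=0: no move → L
n=1: can move to 0, which is L ⇒ W
n=2: the only move is to 1(W), a W ⇒ L
n=3: can move to 2, which is L ⇒ W
n=4: moves to 3(W), 1(W); every one is W ⇒ L
n=5: can move to 4, which is L ⇒ W
n=6: moves to 5(W), 3(W); every one is W ⇒ L
n=7: can move to 6, which is L ⇒ W
n=8: moves to 7(W), 5(W); every one is W ⇒ L
n=9: can move to 8, which is L ⇒ W
n=10: moves to 9(W), 7(W); every one is W ⇒ L
n=11: can move to 10, which is L ⇒ W
n=12: moves to 11(W), 9(W); every one is W ⇒ L
n=13: can move to 12, which is L ⇒ W
n=14: moves to 13(W), 11(W); every one is W ⇒ L
n=15: can move to 14, which is L ⇒ W
n=16: moves to 15(W), 13(W); every one is W ⇒ L
n=17: can move to 16, which is L ⇒ W
n=18: moves to 17(W), 15(W); every one is W ⇒ L
n=19: can move to 18, which is L ⇒ W
n=20: moves to 19(W), 17(W); every one is W ⇒ L
n=21: can move to 20, which is L ⇒ W
Reading off the rows marked L gives the requested list; there are 11 such values of n.

0, 2, 4, 6, 8, 10, 12, 14, 16, 18, 20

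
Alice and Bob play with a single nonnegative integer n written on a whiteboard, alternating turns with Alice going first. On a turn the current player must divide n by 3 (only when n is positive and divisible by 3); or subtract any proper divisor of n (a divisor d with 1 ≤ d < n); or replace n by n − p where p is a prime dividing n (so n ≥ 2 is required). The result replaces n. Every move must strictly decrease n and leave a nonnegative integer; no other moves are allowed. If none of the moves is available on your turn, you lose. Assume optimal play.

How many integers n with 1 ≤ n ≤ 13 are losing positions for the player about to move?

3

Build the W/L table. Terminal = L. A non-terminal position is W if it has a move to some L; otherwise it is L.
n=0: no move → L
n=1: no move → L
n=2: W (go to 0, an L position)
n=3: W (go to 0, an L position)
n=4: L (options 2(W), 3(W) are all W)
n=5: W (go to 0, an L position)
n=6: W (go to 4, an L position)
n=7: W (go to 0, an L position)
n=8: W (go to 4, an L position)
n=9: L (options 3(W), 6(W), 8(W) are all W)
n=10: W (go to 9, an L position)
n=11: W (go to 0, an L position)
n=12: W (go to 4, an L position)
n=13: W (go to 0, an L position)
L entries with 1 ≤ n ≤ 13 (n=0 is outside the asked range and is not counted): n = 1, 4, 9; that makes 3.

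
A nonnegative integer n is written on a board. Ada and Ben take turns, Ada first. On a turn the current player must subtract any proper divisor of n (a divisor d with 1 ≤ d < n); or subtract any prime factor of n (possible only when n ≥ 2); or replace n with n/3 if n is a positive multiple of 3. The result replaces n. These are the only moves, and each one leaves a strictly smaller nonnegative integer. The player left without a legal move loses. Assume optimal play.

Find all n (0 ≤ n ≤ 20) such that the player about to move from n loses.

0, 1, 4, 9, 14, 20

Positions with no move are L. A position that does have a move is losing for the player to move precisely when every available move leads to a winning position for the opponent. Fill in the labels:
n=0: no move → L
n=1: no move → L
n=2: reaches L-position 0 → W
n=3: reaches L-position 0 → W
n=4: only reaches 2(W), 3(W), all W → L
n=5: reaches L-position 0 → W
n=6: reaches L-position 4 → W
n=7: reaches L-position 0 → W
n=8: reaches L-position 4 → W
n=9: only reaches 3(W), 6(W), 8(W), all W → L
n=10: reaches L-position 9 → W
n=11: reaches L-position 0 → W
n=12: reaches L-position 4 → W
n=13: reaches L-position 0 → W
n=14: only reaches 7(W), 12(W), 13(W), all W → L
n=15: reaches L-position 14 → W
n=16: reaches L-position 14 → W
n=17: reaches L-position 0 → W
n=18: reaches L-position 9 → W
n=19: reaches L-position 0 → W
n=20: only reaches 10(W), 15(W), 16(W), 18(W), 19(W), all W → L
Reading off the rows marked L gives the requested list; there are 6 such values of n.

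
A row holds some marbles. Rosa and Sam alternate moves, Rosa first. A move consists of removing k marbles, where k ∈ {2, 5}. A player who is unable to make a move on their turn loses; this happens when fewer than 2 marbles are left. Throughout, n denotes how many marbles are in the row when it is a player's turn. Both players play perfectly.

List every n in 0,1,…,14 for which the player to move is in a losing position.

0, 1, 4, 7, 8, 11, 14

Positions with no move are L. A position that does have a move is losing for the player to move precisely when every available move leads to a winning position for the opponent. Fill in the labels:
n=0: no move → L
n=1: no move → L
n=2: W (go to 0, an L position)
n=3: W (go to 1, an L position)
n=4: L (sole option 2(W) is W)
n=5: W (go to 0, an L position)
n=6: W (go to 4, an L position)
n=7: L (options 5(W), 2(W) are all W)
n=8: L (options 6(W), 3(W) are all W)
n=9: W (go to 7, an L position)
n=10: W (go to 8, an L position)
n=11: L (options 9(W), 6(W) are all W)
n=12: W (go to 7, an L position)
n=13: W (go to 11, an L position)
n=14: L (options 12(W), 9(W) are all W)
Reading off the rows marked L gives the requested list; there are 7 such values of n.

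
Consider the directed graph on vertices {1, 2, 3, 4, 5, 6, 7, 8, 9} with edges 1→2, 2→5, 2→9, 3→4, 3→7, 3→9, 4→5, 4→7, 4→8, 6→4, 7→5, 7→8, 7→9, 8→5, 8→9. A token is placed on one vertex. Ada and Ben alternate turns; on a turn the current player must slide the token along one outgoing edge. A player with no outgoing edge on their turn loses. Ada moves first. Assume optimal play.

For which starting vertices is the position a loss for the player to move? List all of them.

Build the W/L table. Terminal = L. A non-terminal position is W if it has a move to some L; otherwise it is L.
Every edge goes from a vertex to one that appears earlier in the order 9, 5, 8, 7, 4, 2, 3, 6, 1, so processing vertices in that order labels each vertex after all of its successors.
9: no outgoing edge → L
5: no outgoing edge → L
8: can move to 5, which is L ⇒ W
7: can move to 5, which is L ⇒ W
4: can move to 5, which is L ⇒ W
2: can move to 5, which is L ⇒ W
3: can move to 9, which is L ⇒ W
6: the only move is to 4(W), a W ⇒ L
1: the only move is to 2(W), a W ⇒ L
Reading off the rows marked L gives the requested list; there are 4 such vertices.

1, 5, 6, 9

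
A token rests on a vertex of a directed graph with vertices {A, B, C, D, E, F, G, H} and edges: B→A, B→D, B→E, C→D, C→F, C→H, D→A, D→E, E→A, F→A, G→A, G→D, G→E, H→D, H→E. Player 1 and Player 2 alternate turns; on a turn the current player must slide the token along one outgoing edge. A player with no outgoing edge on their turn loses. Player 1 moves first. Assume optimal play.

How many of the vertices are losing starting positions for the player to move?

2

Label each position W (a win for the player to move) or L (a loss). A position with no legal move is L; any other position is W exactly when some move reaches an L, and L when every move reaches a W.
Every edge goes from a vertex to one that appears earlier in the order A, E, D, B, H, F, C, G, so processing vertices in that order labels each vertex after all of its successors.
A: no outgoing edge → L
E: can move to A, which is L ⇒ W
D: can move to A, which is L ⇒ W
B: can move to A, which is L ⇒ W
H: moves to D(W), E(W); every one is W ⇒ L
F: can move to A, which is L ⇒ W
C: can move to H, which is L ⇒ W
G: can move to A, which is L ⇒ W
The L vertices are A, H; that is 2 in all.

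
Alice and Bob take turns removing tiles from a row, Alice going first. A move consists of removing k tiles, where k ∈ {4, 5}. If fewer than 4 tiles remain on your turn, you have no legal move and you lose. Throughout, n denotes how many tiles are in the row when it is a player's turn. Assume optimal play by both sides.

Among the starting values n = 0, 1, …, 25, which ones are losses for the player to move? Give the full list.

0, 1, 2, 3, 9, 10, 11, 12, 18, 19, 20, 21

Work bottom-up. With no move the player to move loses. Otherwise the position is W if at least one move leads to an L position for the opponent, and L if every move leads to a W.
n=0: no move → L
n=1: no move → L
n=2: no move → L
n=3: no move → L
n=4: can move to 0, which is L ⇒ W
n=5: can move to 1, which is L ⇒ W
n=6: can move to 2, which is L ⇒ W
n=7: can move to 3, which is L ⇒ W
n=8: can move to 3, which is L ⇒ W
n=9: moves to 5(W), 4(W); every one is W ⇒ L
n=10: moves to 6(W), 5(W); every one is W ⇒ L
n=11: moves to 7(W), 6(W); every one is W ⇒ L
n=12: moves to 8(W), 7(W); every one is W ⇒ L
n=13: can move to 9, which is L ⇒ W
n=14: can move to 10, which is L ⇒ W
n=15: can move to 11, which is L ⇒ W
n=16: can move to 12, which is L ⇒ W
n=17: can move to 12, which is L ⇒ W
n=18: moves to 14(W), 13(W); every one is W ⇒ L
n=19: moves to 15(W), 14(W); every one is W ⇒ L
n=20: moves to 16(W), 15(W); every one is W ⇒ L
n=21: moves to 17(W), 16(W); every one is W ⇒ L
n=22: can move to 18, which is L ⇒ W
n=23: can move to 19, which is L ⇒ W
n=24: can move to 20, which is L ⇒ W
n=25: can move to 21, which is L ⇒ W
The losing starting values of n are exactly the entries labelled L in this table (12 of them).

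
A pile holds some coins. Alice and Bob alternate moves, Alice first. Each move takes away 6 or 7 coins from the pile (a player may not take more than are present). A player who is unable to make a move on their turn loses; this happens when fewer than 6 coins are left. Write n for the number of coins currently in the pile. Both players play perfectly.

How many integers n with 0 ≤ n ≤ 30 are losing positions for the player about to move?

Work bottom-up. With no move the player to move loses. Otherwise the position is W if at least one move leads to an L position for the opponent, and L if every move leads to a W.
n=0: no move → L
n=1: no move → L
n=2: no move → L
n=3: no move → L
n=4: no move → L
n=5: no move → L
n=6: W (go to 0, an L position)
n=7: W (go to 1, an L position)
n=8: W (go to 2, an L position)
n=9: W (go to 3, an L position)
n=10: W (go to 4, an L position)
n=11: W (go to 5, an L position)
n=12: W (go to 5, an L position)
n=13: L (options 7(W), 6(W) are all W)
n=14: L (options 8(W), 7(W) are all W)
n=15: L (options 9(W), 8(W) are all W)
n=16: L (options 10(W), 9(W) are all W)
n=17: L (options 11(W), 10(W) are all W)
n=18: L (options 12(W), 11(W) are all W)
n=19: W (go to 13, an L position)
n=20: W (go to 14, an L position)
n=21: W (go to 15, an L position)
n=22: W (go to 16, an L position)
n=23: W (go to 17, an L position)
n=24: W (go to 18, an L position)
n=25: W (go to 18, an L position)
n=26: L (options 20(W), 19(W) are all W)
n=27: L (options 21(W), 20(W) are all W)
n=28: L (options 22(W), 21(W) are all W)
n=29: L (options 23(W), 22(W) are all W)
n=30: L (options 24(W), 23(W) are all W)
L entries with 0 ≤ n ≤ 30: n = 0, 1, 2, 3, 4, 5, 13, 14, 15, 16, 17, 18, 26, 27, 28, 29, 30; that makes 17.

17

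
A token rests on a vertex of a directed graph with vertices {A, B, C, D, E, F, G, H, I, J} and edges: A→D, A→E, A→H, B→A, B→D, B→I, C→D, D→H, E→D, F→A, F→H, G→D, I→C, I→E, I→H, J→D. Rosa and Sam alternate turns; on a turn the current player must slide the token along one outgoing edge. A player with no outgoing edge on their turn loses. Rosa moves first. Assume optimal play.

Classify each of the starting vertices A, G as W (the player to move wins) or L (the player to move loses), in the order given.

Work bottom-up. With no move the player to move loses. Otherwise the position is W if at least one move leads to an L position for the opponent, and L if every move leads to a W.
Every edge goes from a vertex to one that appears earlier in the order H, D, G, E, A, F, C, I, B, J, so processing vertices in that order labels each vertex after all of its successors.
H: no outgoing edge → L
D: →H(L), so W
G: →D(W) only, which is W, so L
E: →D(W) only, which is W, so L
A: →E(L), so W
F: →H(L), so W
C: →D(W) only, which is W, so L
I: →C(L), so W
B: →I(W), A(W), D(W) — all W, so L
J: →D(W) only, which is W, so L

A: W, G: L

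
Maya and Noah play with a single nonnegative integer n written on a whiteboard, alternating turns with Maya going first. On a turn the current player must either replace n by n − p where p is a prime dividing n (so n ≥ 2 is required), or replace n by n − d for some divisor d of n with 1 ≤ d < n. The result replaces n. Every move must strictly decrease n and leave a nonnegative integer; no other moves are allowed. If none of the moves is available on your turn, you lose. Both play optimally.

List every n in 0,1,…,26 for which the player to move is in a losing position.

0, 1, 4, 9, 14, 20, 26

Positions with no move are L. A position that does have a move is losing for the player to move precisely when every available move leads to a winning position for the opponent. Fill in the labels:
n=0: no move → L
n=1: no move → L
n=2: W (go to 0, an L position)
n=3: W (go to 0, an L position)
n=4: L (options 2(W), 3(W) are all W)
n=5: W (go to 0, an L position)
n=6: W (go to 4, an L position)
n=7: W (go to 0, an L position)
n=8: W (go to 4, an L position)
n=9: L (options 6(W), 8(W) are all W)
n=10: W (go to 9, an L position)
n=11: W (go to 0, an L position)
n=12: W (go to 9, an L position)
n=13: W (go to 0, an L position)
n=14: L (options 7(W), 12(W), 13(W) are all W)
n=15: W (go to 14, an L position)
n=16: W (go to 14, an L position)
n=17: W (go to 0, an L position)
n=18: W (go to 9, an L position)
n=19: W (go to 0, an L position)
n=20: L (options 10(W), 15(W), 16(W), 18(W), 19(W) are all W)
n=21: W (go to 14, an L position)
n=22: W (go to 20, an L position)
n=23: W (go to 0, an L position)
n=24: W (go to 20, an L position)
n=25: W (go to 20, an L position)
n=26: L (options 13(W), 24(W), 25(W) are all W)
The losing starting values of n are exactly the entries labelled L in this table (7 of them).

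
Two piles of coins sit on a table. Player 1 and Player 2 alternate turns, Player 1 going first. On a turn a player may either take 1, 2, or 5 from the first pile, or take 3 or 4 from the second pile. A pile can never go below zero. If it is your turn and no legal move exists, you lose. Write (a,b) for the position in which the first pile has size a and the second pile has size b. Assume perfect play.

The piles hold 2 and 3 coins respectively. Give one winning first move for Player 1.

Move to (1,3).

Build the W/L table. Terminal = L. A non-terminal position is W if it has a move to some L; otherwise it is L.
No move ever increases a pile, so every position that can arise here has a ≤ 2 and b ≤ 3; it is enough to label the cells with 0 ≤ a ≤ 2 and 0 ≤ b ≤ 3.
Every move lowers a or b (never raises either), so fill the grid row by row in increasing a, and left to right within a row: each cell's successors are then already labelled.
      b=0  b=1  b=2  b=3
a=0:    L    L    L    W
a=1:    W    W    W    L
a=2:    W    W    W    W
Cells with no legal move (terminal, hence L): (0,0), (0,1), (0,2).
The remaining L cells, each justified by listing all of its moves:
(1,3): →(0,3)(W), (1,0)(W) — all W, so L
Every other cell has at least one move into one of the L cells above, so it is W.
From (2,3), the L positions reachable in one move are: (1,3).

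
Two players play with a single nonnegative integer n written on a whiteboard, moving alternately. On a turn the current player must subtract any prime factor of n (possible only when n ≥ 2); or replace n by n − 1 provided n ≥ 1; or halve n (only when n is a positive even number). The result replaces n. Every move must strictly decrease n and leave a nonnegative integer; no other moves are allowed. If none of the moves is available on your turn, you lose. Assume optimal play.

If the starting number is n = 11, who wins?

Classify positions by backward induction: terminal positions (no move available) are L. From any other position, the mover wins iff some move reaches an L.
n=0: no move → L
n=1: →0(L), so W
n=2: →0(L), so W
n=3: →0(L), so W
n=4: →2(W), 3(W) — all W, so L
n=5: →0(L), so W
n=6: →4(L), so W
n=7: →0(L), so W
n=8: →4(L), so W
n=9: →6(W), 8(W) — all W, so L
n=10: →9(L), so W
n=11: →0(L), so W
From 11 the player to move can move to 0, reaching an L position.

The first player wins.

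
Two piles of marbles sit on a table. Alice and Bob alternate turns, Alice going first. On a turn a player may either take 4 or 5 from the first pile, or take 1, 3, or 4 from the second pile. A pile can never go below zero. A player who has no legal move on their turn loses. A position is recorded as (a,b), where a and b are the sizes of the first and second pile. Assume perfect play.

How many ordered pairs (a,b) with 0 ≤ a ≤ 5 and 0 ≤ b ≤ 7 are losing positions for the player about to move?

16

Classify positions by backward induction: terminal positions (no move available) are L. From any other position, the mover wins iff some move reaches an L.
Every move lowers a or b (never raises either), so fill the grid row by row in increasing a, and left to right within a row: each cell's successors are then already labelled.
      b=0  b=1  b=2  b=3  b=4  b=5  b=6  b=7
a=0:    L    W    L    W    W    W    W    L
a=1:    L    W    L    W    W    W    W    L
a=2:    L    W    L    W    W    W    W    L
a=3:    L    W    L    W    W    W    W    L
a=4:    W    L    W    L    W    W    W    W
a=5:    W    L    W    L    W    W    W    W
Cells with no legal move (terminal, hence L): (0,0), (1,0), (2,0), (3,0).
The remaining L cells, each justified by listing all of its moves:
(0,2): the only move is to (0,1)(W), a W ⇒ L
(0,7): moves to (0,6)(W), (0,4)(W), (0,3)(W); every one is W ⇒ L
(1,2): the only move is to (1,1)(W), a W ⇒ L
(1,7): moves to (1,6)(W), (1,4)(W), (1,3)(W); every one is W ⇒ L
(2,2): the only move is to (2,1)(W), a W ⇒ L
(2,7): moves to (2,6)(W), (2,4)(W), (2,3)(W); every one is W ⇒ L
(3,2): the only move is to (3,1)(W), a W ⇒ L
(3,7): moves to (3,6)(W), (3,4)(W), (3,3)(W); every one is W ⇒ L
(4,1): moves to (0,1)(W), (4,0)(W); every one is W ⇒ L
(4,3): moves to (0,3)(W), (4,2)(W), (4,0)(W); every one is W ⇒ L
(5,1): moves to (1,1)(W), (0,1)(W), (5,0)(W); every one is W ⇒ L
(5,3): moves to (1,3)(W), (0,3)(W), (5,2)(W), (5,0)(W); every one is W ⇒ L
Every other cell has at least one move into one of the L cells above, so it is W.
L cells per row: a=0: 3, a=1: 3, a=2: 3, a=3: 3, a=4: 2, a=5: 2; total 16.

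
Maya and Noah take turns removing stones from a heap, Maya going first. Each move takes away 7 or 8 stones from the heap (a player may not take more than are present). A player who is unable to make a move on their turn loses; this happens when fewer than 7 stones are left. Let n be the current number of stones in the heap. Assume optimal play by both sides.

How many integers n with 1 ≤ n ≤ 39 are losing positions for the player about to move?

20

Positions with no move are L. A position that does have a move is losing for the player to move precisely when every available move leads to a winning position for the opponent. Fill in the labels:
n=0: no move → L
n=1: no move → L
n=2: no move → L
n=3: no move → L
n=4: no move → L
n=5: no move → L
n=6: no move → L
n=7: →0(L), so W
n=8: →1(L), so W
n=9: →2(L), so W
n=10: →3(L), so W
n=11: →4(L), so W
n=12: →5(L), so W
n=13: →6(L), so W
n=14: →6(L), so W
n=15: →8(W), 7(W) — all W, so L
n=16: →9(W), 8(W) — all W, so L
n=17: →10(W), 9(W) — all W, so L
n=18: →11(W), 10(W) — all W, so L
n=19: →12(W), 11(W) — all W, so L
n=20: →13(W), 12(W) — all W, so L
n=21: →14(W), 13(W) — all W, so L
n=22: →15(L), so W
n=23: →16(L), so W
n=24: →17(L), so W
n=25: →18(L), so W
n=26: →19(L), so W
n=27: →20(L), so W
n=28: →21(L), so W
n=29: →21(L), so W
n=30: →23(W), 22(W) — all W, so L
n=31: →24(W), 23(W) — all W, so L
n=32: →25(W), 24(W) — all W, so L
n=33: →26(W), 25(W) — all W, so L
n=34: →27(W), 26(W) — all W, so L
n=35: →28(W), 27(W) — all W, so L
n=36: →29(W), 28(W) — all W, so L
n=37: →30(L), so W
n=38: →31(L), so W
n=39: →32(L), so W
L entries with 1 ≤ n ≤ 39 (n=0 is outside the asked range and is not counted): n = 1, 2, 3, 4, 5, 6, 15, 16, 17, 18, 19, 20, 21, 30, 31, 32, 33, 34, 35, 36; that makes 20.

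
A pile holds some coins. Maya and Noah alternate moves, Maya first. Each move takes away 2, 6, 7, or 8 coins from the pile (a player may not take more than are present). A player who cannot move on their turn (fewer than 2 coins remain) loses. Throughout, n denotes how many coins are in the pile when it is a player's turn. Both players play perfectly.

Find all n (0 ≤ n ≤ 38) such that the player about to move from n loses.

0, 1, 4, 5, 14, 15, 18, 19, 28, 29, 32, 33

Classify positions by backward induction: terminal positions (no move available) are L. From any other position, the mover wins iff some move reaches an L.
n=0: no move → L
n=1: no move → L
n=2: W (go to 0, an L position)
n=3: W (go to 1, an L position)
n=4: L (sole option 2(W) is W)
n=5: L (sole option 3(W) is W)
n=6: W (go to 4, an L position)
n=7: W (go to 5, an L position)
n=8: W (go to 1, an L position)
n=9: W (go to 1, an L position)
n=10: W (go to 4, an L position)
n=11: W (go to 5, an L position)
n=12: W (go to 5, an L position)
n=13: W (go to 5, an L position)
n=14: L (options 12(W), 8(W), 7(W), 6(W) are all W)
n=15: L (options 13(W), 9(W), 8(W), 7(W) are all W)
n=16: W (go to 14, an L position)
n=17: W (go to 15, an L position)
n=18: L (options 16(W), 12(W), 11(W), 10(W) are all W)
n=19: L (options 17(W), 13(W), 12(W), 11(W) are all W)
n=20: W (go to 18, an L position)
n=21: W (go to 19, an L position)
n=22: W (go to 15, an L position)
n=23: W (go to 15, an L position)
n=24: W (go to 18, an L position)
n=25: W (go to 19, an L position)
n=26: W (go to 19, an L position)
n=27: W (go to 19, an L position)
n=28: L (options 26(W), 22(W), 21(W), 20(W) are all W)
n=29: L (options 27(W), 23(W), 22(W), 21(W) are all W)
n=30: W (go to 28, an L position)
n=31: W (go to 29, an L position)
n=32: L (options 30(W), 26(W), 25(W), 24(W) are all W)
n=33: L (options 31(W), 27(W), 26(W), 25(W) are all W)
n=34: W (go to 32, an L position)
n=35: W (go to 33, an L position)
n=36: W (go to 29, an L position)
n=37: W (go to 29, an L position)
n=38: W (go to 32, an L position)
Reading off the rows marked L gives the requested list; there are 12 such values of n.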